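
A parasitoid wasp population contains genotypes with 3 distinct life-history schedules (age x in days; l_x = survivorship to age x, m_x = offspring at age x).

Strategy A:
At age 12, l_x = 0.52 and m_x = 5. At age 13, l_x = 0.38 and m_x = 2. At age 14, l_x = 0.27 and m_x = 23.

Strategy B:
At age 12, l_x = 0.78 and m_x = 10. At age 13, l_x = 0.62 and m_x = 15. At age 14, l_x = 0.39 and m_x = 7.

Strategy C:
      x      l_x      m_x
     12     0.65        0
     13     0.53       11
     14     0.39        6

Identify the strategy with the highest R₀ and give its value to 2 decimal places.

19.83

Strategy A: R₀ = 0.52×5 + 0.38×2 + 0.27×23 = 9.5700
Strategy B: R₀ = 0.78×10 + 0.62×15 + 0.39×7 = 19.8300
Strategy C: R₀ = 0.65×0 + 0.53×11 + 0.39×6 = 8.1700
Highest R₀: strategy B with 19.8300.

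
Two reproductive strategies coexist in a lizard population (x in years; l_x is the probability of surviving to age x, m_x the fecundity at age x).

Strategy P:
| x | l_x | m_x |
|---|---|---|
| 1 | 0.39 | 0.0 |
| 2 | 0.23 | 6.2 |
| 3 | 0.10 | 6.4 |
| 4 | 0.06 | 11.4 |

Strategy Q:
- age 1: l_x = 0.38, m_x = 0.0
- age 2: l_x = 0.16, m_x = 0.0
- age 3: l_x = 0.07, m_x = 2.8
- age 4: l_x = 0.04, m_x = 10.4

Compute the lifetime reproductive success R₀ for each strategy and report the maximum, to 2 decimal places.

2.75

Strategy P: R₀ = 0.39×0.0 + 0.23×6.2 + 0.10×6.4 + 0.06×11.4 = 2.7500
Strategy Q: R₀ = 0.38×0.0 + 0.16×0.0 + 0.07×2.8 + 0.04×10.4 = 0.6120
Highest R₀: strategy P with 2.7500.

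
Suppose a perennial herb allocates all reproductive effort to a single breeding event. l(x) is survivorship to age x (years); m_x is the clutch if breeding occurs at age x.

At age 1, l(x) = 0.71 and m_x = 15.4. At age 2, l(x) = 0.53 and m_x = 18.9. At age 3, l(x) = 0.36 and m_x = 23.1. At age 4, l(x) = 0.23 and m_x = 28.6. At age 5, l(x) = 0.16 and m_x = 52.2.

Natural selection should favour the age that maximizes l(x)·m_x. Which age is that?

Expected offspring if breeding at age x = l(x) × m_x:
  age 1: 0.71 × 15.4 = 10.934
  age 2: 0.53 × 18.9 = 10.017
  age 3: 0.36 × 23.1 = 8.316
  age 4: 0.23 × 28.6 = 6.578
  age 5: 0.16 × 52.2 = 8.352
Maximum at age 1 (10.934).

1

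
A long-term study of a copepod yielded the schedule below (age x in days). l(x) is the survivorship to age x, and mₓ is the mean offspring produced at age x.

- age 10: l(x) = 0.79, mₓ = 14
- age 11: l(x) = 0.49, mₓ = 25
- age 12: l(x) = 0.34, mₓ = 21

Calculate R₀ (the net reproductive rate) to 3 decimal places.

R₀ = Σ l(x) mₓ:
  age 10: 0.79 × 14 = 11.0600
  age 11: 0.49 × 25 = 12.2500
  age 12: 0.34 × 21 = 7.1400
R₀ = 11.0600 + 12.2500 + 7.1400 = 30.4500

30.450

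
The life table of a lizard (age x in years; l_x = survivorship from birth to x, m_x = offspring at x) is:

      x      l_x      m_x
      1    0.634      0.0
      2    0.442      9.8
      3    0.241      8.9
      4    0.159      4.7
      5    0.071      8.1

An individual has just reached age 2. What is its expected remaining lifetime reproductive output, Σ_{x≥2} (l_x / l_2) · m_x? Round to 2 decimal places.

l_2 = 0.442. Conditional survival from age 2 to x is l_x / l_2.
  x=2: (0.442/0.442) × 9.8 = 9.8000
  x=3: (0.241/0.442) × 8.9 = 4.8527
  x=4: (0.159/0.442) × 4.7 = 1.6907
  x=5: (0.071/0.442) × 8.1 = 1.3011
Sum = 9.8000 + 4.8527 + 1.6907 + 1.3011 = 17.6446

17.64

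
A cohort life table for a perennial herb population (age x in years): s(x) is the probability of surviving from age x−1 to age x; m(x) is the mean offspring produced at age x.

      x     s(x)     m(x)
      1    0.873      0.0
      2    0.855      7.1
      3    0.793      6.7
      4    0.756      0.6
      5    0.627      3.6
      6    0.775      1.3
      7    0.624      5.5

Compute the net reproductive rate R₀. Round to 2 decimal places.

11.57

Survivorship from birth: l_x = s_1·s_2·…·s_x.
  l_1 = 0.87300
  l_2 = 0.74641
  l_3 = 0.59191
  l_4 = 0.44748
  l_5 = 0.28057
  l_6 = 0.21744
  l_7 = 0.13568
R₀ = Σ l_x m(x):
  age 1: 0.87300 × 0.0 = 0.0000
  age 2: 0.74641 × 7.1 = 5.2995
  age 3: 0.59191 × 6.7 = 3.9658
  age 4: 0.44748 × 0.6 = 0.2685
  age 5: 0.28057 × 3.6 = 1.0101
  age 6: 0.21744 × 1.3 = 0.2827
  age 7: 0.13568 × 5.5 = 0.7462
R₀ = 0.0000 + 5.2995 + 3.9658 + 0.2685 + 1.0101 + 0.2827 + 0.7462 = 11.5728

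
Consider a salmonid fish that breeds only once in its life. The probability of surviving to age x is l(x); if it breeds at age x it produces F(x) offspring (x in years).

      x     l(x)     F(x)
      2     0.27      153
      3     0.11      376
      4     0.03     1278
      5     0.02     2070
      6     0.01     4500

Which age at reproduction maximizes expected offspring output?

Expected offspring if breeding at age x = l(x) × F(x):
  age 2: 0.27 × 153 = 41.310
  age 3: 0.11 × 376 = 41.360
  age 4: 0.03 × 1278 = 38.340
  age 5: 0.02 × 2070 = 41.400
  age 6: 0.01 × 4500 = 45.000
Maximum at age 6 (45.000).

6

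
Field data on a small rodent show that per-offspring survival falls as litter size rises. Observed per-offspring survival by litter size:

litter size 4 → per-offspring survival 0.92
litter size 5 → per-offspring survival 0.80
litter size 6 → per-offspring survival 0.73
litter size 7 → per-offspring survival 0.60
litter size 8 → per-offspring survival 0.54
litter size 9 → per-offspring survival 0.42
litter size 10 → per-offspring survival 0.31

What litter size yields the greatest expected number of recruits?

6

Expected recruits = c × s(c):
  c=4: 4 × 0.92 = 3.680
  c=5: 5 × 0.80 = 4.000
  c=6: 6 × 0.73 = 4.380
  c=7: 7 × 0.60 = 4.200
  c=8: 8 × 0.54 = 4.320
  c=9: 9 × 0.42 = 3.780
  c=10: 10 × 0.31 = 3.100
Maximum at c = 6 (4.380 recruits).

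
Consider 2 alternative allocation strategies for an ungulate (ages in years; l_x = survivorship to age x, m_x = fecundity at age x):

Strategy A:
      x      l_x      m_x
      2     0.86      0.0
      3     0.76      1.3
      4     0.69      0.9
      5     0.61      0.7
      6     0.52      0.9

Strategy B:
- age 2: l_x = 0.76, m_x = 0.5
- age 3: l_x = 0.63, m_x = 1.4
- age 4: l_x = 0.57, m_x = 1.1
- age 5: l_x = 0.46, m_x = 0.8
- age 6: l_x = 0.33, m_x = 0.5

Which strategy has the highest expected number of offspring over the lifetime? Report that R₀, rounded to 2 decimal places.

Strategy A: R₀ = 0.86×0.0 + 0.76×1.3 + 0.69×0.9 + 0.61×0.7 + 0.52×0.9 = 2.5040
Strategy B: R₀ = 0.76×0.5 + 0.63×1.4 + 0.57×1.1 + 0.46×0.8 + 0.33×0.5 = 2.4220
Highest R₀: strategy A with 2.5040.

2.50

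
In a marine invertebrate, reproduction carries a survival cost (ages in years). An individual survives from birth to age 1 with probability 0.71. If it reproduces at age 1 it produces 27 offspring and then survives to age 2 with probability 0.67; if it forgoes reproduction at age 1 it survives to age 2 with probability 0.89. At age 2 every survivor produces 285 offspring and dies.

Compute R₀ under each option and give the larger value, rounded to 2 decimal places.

breed at age 1: R₀ = 0.71 × (27 + 0.67 × 285) = 0.71 × 217.9500 = 154.7445
delay to age 2: R₀ = 0.71 × (0.89 × 285) = 0.71 × 253.6500 = 180.0915
Higher: delay to age 2 (180.0915).

180.09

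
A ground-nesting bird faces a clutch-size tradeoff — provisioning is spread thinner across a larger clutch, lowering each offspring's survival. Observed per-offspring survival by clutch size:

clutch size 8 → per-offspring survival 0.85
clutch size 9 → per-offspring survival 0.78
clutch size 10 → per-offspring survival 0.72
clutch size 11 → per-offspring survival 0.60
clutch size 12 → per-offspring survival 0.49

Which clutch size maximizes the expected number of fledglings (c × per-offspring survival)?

10

Expected fledglings = c × s(c):
  c=8: 8 × 0.85 = 6.800
  c=9: 9 × 0.78 = 7.020
  c=10: 10 × 0.72 = 7.200
  c=11: 11 × 0.60 = 6.600
  c=12: 12 × 0.49 = 5.880
Maximum at c = 10 (7.200 fledglings).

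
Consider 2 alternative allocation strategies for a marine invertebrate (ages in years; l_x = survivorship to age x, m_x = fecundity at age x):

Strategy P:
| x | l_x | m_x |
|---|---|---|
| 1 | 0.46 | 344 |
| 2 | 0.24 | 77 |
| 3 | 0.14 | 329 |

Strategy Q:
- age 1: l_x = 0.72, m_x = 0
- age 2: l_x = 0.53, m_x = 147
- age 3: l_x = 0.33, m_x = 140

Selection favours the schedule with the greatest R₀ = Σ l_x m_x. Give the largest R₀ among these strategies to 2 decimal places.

222.78

Strategy P: R₀ = 0.46×344 + 0.24×77 + 0.14×329 = 222.7800
Strategy Q: R₀ = 0.72×0 + 0.53×147 + 0.33×140 = 124.1100
Highest R₀: strategy P with 222.7800.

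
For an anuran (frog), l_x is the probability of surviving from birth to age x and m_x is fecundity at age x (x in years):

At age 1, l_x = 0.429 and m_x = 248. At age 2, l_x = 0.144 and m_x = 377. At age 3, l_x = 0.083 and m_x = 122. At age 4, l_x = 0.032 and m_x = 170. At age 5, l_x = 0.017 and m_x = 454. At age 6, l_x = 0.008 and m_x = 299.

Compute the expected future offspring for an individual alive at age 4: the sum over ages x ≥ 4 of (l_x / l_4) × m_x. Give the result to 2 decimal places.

485.94

l_4 = 0.032. Conditional survival from age 4 to x is l_x / l_4.
  x=4: (0.032/0.032) × 170 = 170.0000
  x=5: (0.017/0.032) × 454 = 241.1875
  x=6: (0.008/0.032) × 299 = 74.7500
Sum = 170.0000 + 241.1875 + 74.7500 = 485.9375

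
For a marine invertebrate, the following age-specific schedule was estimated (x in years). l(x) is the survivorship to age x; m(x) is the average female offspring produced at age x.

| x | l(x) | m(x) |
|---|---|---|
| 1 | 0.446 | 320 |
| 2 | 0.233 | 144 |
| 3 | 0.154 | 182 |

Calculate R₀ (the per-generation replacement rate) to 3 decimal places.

R₀ = Σ l(x) m(x):
  age 1: 0.446 × 320 = 142.7200
  age 2: 0.233 × 144 = 33.5520
  age 3: 0.154 × 182 = 28.0280
R₀ = 142.7200 + 33.5520 + 28.0280 = 204.3000

204.300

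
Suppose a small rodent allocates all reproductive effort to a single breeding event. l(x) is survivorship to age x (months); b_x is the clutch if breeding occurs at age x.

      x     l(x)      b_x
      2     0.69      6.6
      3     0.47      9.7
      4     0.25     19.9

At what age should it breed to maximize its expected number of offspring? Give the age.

Expected offspring if breeding at age x = l(x) × b_x:
  age 2: 0.69 × 6.6 = 4.554
  age 3: 0.47 × 9.7 = 4.559
  age 4: 0.25 × 19.9 = 4.975
Maximum at age 4 (4.975).

4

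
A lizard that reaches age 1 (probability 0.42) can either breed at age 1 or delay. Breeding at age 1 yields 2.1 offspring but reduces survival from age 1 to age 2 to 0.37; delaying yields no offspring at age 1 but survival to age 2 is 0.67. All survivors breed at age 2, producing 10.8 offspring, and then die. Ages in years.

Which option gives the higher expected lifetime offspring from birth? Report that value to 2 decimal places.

3.04

breed at age 1: R₀ = 0.42 × (2.1 + 0.37 × 10.8) = 0.42 × 6.0960 = 2.5603
delay to age 2: R₀ = 0.42 × (0.67 × 10.8) = 0.42 × 7.2360 = 3.0391
Higher: delay to age 2 (3.0391).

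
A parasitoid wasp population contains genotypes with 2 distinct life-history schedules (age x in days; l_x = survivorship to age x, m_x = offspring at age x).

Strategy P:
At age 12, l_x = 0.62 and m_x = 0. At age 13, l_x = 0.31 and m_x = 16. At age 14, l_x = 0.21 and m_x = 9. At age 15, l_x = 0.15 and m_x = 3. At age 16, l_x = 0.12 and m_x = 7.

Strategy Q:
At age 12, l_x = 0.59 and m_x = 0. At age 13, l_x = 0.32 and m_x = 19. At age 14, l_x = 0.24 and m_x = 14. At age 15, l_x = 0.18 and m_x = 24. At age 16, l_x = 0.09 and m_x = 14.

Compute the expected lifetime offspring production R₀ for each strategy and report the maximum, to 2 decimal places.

15.02

Strategy P: R₀ = 0.62×0 + 0.31×16 + 0.21×9 + 0.15×3 + 0.12×7 = 8.1400
Strategy Q: R₀ = 0.59×0 + 0.32×19 + 0.24×14 + 0.18×24 + 0.09×14 = 15.0200
Highest R₀: strategy Q with 15.0200.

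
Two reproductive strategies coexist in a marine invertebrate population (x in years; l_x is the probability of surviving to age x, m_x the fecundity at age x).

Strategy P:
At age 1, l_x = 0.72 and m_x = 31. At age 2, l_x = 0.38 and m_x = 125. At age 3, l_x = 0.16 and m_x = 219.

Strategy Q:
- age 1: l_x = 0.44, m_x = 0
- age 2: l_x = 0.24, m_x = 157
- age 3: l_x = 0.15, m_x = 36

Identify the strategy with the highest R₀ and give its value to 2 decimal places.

Strategy P: R₀ = 0.72×31 + 0.38×125 + 0.16×219 = 104.8600
Strategy Q: R₀ = 0.44×0 + 0.24×157 + 0.15×36 = 43.0800
Highest R₀: strategy P with 104.8600.

104.86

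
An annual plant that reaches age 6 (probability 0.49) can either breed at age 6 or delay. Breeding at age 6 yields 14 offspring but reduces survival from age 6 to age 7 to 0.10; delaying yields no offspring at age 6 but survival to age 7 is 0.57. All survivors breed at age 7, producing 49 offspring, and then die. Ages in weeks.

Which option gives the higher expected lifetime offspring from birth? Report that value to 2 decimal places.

breed at age 6: R₀ = 0.49 × (14 + 0.10 × 49) = 0.49 × 18.9000 = 9.2610
delay to age 7: R₀ = 0.49 × (0.57 × 49) = 0.49 × 27.9300 = 13.6857
Higher: delay to age 7 (13.6857).

13.69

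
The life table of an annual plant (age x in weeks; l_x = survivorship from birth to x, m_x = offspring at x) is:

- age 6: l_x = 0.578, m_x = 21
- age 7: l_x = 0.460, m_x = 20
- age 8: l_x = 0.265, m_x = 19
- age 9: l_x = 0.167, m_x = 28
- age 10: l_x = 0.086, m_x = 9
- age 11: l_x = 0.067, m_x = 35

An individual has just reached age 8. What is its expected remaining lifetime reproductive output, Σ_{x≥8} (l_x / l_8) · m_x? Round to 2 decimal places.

l_8 = 0.265. Conditional survival from age 8 to x is l_x / l_8.
  x=8: (0.265/0.265) × 19 = 19.0000
  x=9: (0.167/0.265) × 28 = 17.6453
  x=10: (0.086/0.265) × 9 = 2.9208
  x=11: (0.067/0.265) × 35 = 8.8491
Sum = 19.0000 + 17.6453 + 2.9208 + 8.8491 = 48.4151

48.42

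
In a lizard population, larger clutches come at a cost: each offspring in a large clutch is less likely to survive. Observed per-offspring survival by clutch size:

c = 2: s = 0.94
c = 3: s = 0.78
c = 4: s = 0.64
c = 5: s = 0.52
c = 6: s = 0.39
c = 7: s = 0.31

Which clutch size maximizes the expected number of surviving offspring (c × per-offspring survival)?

Expected surviving offspring = c × s(c):
  c=2: 2 × 0.94 = 1.880
  c=3: 3 × 0.78 = 2.340
  c=4: 4 × 0.64 = 2.560
  c=5: 5 × 0.52 = 2.600
  c=6: 6 × 0.39 = 2.340
  c=7: 7 × 0.31 = 2.170
Maximum at c = 5 (2.600 surviving offspring).

5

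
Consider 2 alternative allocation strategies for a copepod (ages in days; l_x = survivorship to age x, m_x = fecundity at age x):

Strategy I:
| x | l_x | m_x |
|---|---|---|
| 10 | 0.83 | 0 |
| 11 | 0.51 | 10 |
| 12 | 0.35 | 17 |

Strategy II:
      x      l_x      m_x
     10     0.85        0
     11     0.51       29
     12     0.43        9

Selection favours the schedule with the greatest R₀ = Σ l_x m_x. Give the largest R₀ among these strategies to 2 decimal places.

Strategy I: R₀ = 0.83×0 + 0.51×10 + 0.35×17 = 11.0500
Strategy II: R₀ = 0.85×0 + 0.51×29 + 0.43×9 = 18.6600
Highest R₀: strategy II with 18.6600.

18.66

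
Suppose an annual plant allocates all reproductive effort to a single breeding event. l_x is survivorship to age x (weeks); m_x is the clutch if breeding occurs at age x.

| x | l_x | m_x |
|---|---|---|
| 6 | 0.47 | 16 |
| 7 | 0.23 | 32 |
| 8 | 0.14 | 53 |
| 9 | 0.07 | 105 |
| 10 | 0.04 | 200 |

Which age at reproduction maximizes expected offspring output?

10

Expected offspring if breeding at age x = l_x × m_x:
  age 6: 0.47 × 16 = 7.520
  age 7: 0.23 × 32 = 7.360
  age 8: 0.14 × 53 = 7.420
  age 9: 0.07 × 105 = 7.350
  age 10: 0.04 × 200 = 8.000
Maximum at age 10 (8.000).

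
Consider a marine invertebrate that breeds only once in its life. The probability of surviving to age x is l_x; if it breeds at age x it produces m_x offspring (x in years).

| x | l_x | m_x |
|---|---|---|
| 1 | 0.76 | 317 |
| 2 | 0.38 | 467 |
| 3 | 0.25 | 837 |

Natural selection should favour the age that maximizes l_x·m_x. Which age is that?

1

Expected offspring if breeding at age x = l_x × m_x:
  age 1: 0.76 × 317 = 240.920
  age 2: 0.38 × 467 = 177.460
  age 3: 0.25 × 837 = 209.250
Maximum at age 1 (240.920).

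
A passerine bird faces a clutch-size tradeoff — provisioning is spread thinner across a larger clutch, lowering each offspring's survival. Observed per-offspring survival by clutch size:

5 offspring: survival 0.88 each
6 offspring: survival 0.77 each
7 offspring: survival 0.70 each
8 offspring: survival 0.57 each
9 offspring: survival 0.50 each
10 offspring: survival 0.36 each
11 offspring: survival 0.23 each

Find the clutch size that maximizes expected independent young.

7

Expected independent young = c × s(c):
  c=5: 5 × 0.88 = 4.400
  c=6: 6 × 0.77 = 4.620
  c=7: 7 × 0.70 = 4.900
  c=8: 8 × 0.57 = 4.560
  c=9: 9 × 0.50 = 4.500
  c=10: 10 × 0.36 = 3.600
  c=11: 11 × 0.23 = 2.530
Maximum at c = 7 (4.900 independent young).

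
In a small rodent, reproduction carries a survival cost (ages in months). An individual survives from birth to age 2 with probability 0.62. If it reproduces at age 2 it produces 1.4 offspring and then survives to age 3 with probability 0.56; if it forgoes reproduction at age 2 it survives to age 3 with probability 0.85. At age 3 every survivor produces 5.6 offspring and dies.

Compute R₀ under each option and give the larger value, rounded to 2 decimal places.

2.95

breed at age 2: R₀ = 0.62 × (1.4 + 0.56 × 5.6) = 0.62 × 4.5360 = 2.8123
delay to age 3: R₀ = 0.62 × (0.85 × 5.6) = 0.62 × 4.7600 = 2.9512
Higher: delay to age 3 (2.9512).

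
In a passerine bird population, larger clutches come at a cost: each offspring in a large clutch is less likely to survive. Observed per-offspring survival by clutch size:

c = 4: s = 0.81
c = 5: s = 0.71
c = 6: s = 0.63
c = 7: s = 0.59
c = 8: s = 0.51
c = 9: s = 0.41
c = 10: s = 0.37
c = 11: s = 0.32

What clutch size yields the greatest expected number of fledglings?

Expected fledglings = c × s(c):
  c=4: 4 × 0.81 = 3.240
  c=5: 5 × 0.71 = 3.550
  c=6: 6 × 0.63 = 3.780
  c=7: 7 × 0.59 = 4.130
  c=8: 8 × 0.51 = 4.080
  c=9: 9 × 0.41 = 3.690
  c=10: 10 × 0.37 = 3.700
  c=11: 11 × 0.32 = 3.520
Maximum at c = 7 (4.130 fledglings).

7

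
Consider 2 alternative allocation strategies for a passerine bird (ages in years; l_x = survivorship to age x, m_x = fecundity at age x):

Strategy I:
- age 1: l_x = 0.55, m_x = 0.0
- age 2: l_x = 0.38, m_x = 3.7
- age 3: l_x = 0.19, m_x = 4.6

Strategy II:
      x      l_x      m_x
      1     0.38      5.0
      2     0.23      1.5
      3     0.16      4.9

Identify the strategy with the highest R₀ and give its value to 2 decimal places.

Strategy I: R₀ = 0.55×0.0 + 0.38×3.7 + 0.19×4.6 = 2.2800
Strategy II: R₀ = 0.38×5.0 + 0.23×1.5 + 0.16×4.9 = 3.0290
Highest R₀: strategy II with 3.0290.

3.03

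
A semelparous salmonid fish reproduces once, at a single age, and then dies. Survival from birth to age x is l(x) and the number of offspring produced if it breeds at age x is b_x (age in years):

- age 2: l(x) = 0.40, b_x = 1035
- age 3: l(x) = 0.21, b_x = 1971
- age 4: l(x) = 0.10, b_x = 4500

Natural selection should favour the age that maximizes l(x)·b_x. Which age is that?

4

Expected offspring if breeding at age x = l(x) × b_x:
  age 2: 0.40 × 1035 = 414.000
  age 3: 0.21 × 1971 = 413.910
  age 4: 0.10 × 4500 = 450.000
Maximum at age 4 (450.000).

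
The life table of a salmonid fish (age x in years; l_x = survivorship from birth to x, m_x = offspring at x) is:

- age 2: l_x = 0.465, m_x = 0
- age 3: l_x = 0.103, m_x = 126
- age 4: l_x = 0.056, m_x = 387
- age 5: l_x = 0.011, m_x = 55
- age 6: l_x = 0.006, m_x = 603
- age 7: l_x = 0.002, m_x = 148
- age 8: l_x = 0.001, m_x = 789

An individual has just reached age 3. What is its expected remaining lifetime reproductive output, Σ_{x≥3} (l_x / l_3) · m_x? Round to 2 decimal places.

l_3 = 0.103. Conditional survival from age 3 to x is l_x / l_3.
  x=3: (0.103/0.103) × 126 = 126.0000
  x=4: (0.056/0.103) × 387 = 210.4078
  x=5: (0.011/0.103) × 55 = 5.8738
  x=6: (0.006/0.103) × 603 = 35.1262
  x=7: (0.002/0.103) × 148 = 2.8738
  x=8: (0.001/0.103) × 789 = 7.6602
Sum = 126.0000 + 210.4078 + 5.8738 + 35.1262 + 2.8738 + 7.6602 = 387.9417

387.94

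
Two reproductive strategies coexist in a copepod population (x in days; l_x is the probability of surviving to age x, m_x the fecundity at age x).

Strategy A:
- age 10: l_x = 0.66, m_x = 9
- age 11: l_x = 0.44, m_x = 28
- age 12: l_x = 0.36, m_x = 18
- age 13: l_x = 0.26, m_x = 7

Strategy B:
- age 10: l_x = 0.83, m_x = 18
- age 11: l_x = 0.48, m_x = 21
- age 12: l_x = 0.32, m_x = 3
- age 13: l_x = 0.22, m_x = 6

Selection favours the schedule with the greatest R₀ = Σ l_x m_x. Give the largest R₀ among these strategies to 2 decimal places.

Strategy A: R₀ = 0.66×9 + 0.44×28 + 0.36×18 + 0.26×7 = 26.5600
Strategy B: R₀ = 0.83×18 + 0.48×21 + 0.32×3 + 0.22×6 = 27.3000
Highest R₀: strategy B with 27.3000.

27.30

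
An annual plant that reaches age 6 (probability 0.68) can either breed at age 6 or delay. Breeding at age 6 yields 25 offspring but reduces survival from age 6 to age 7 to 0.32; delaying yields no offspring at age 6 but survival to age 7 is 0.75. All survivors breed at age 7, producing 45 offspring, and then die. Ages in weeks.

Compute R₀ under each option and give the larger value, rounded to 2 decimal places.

26.79

breed at age 6: R₀ = 0.68 × (25 + 0.32 × 45) = 0.68 × 39.4000 = 26.7920
delay to age 7: R₀ = 0.68 × (0.75 × 45) = 0.68 × 33.7500 = 22.9500
Higher: breed at age 6 (26.7920).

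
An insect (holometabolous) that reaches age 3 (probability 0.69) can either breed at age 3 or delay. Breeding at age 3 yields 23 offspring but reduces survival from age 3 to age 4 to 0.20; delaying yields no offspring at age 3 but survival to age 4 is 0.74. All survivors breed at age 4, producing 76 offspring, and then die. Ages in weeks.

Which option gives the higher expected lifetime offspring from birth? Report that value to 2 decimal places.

38.81

breed at age 3: R₀ = 0.69 × (23 + 0.20 × 76) = 0.69 × 38.2000 = 26.3580
delay to age 4: R₀ = 0.69 × (0.74 × 76) = 0.69 × 56.2400 = 38.8056
Higher: delay to age 4 (38.8056).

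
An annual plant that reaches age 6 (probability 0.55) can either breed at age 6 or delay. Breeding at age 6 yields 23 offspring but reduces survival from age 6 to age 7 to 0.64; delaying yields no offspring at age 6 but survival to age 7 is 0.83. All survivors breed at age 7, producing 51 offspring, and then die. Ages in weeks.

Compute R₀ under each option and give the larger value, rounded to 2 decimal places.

breed at age 6: R₀ = 0.55 × (23 + 0.64 × 51) = 0.55 × 55.6400 = 30.6020
delay to age 7: R₀ = 0.55 × (0.83 × 51) = 0.55 × 42.3300 = 23.2815
Higher: breed at age 6 (30.6020).

30.60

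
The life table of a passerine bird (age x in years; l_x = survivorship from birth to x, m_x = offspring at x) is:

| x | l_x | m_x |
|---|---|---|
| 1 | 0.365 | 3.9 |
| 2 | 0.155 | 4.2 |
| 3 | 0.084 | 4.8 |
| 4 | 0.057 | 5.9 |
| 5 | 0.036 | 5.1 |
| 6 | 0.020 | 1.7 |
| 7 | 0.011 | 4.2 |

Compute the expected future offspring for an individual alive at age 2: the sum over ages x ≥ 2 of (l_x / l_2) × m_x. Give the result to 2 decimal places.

10.67

l_2 = 0.155. Conditional survival from age 2 to x is l_x / l_2.
  x=2: (0.155/0.155) × 4.2 = 4.2000
  x=3: (0.084/0.155) × 4.8 = 2.6013
  x=4: (0.057/0.155) × 5.9 = 2.1697
  x=5: (0.036/0.155) × 5.1 = 1.1845
  x=6: (0.020/0.155) × 1.7 = 0.2194
  x=7: (0.011/0.155) × 4.2 = 0.2981
Sum = 4.2000 + 2.6013 + 2.1697 + 1.1845 + 0.2194 + 0.2981 = 10.6729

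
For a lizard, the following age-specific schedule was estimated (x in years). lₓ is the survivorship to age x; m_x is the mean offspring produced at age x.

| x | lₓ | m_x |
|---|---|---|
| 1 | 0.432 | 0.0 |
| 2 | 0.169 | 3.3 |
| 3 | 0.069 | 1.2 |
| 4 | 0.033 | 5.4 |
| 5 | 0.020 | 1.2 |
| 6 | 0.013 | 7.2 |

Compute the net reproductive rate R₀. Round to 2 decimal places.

R₀ = Σ lₓ m_x:
  age 1: 0.432 × 0.0 = 0.0000
  age 2: 0.169 × 3.3 = 0.5577
  age 3: 0.069 × 1.2 = 0.0828
  age 4: 0.033 × 5.4 = 0.1782
  age 5: 0.020 × 1.2 = 0.0240
  age 6: 0.013 × 7.2 = 0.0936
R₀ = 0.0000 + 0.5577 + 0.0828 + 0.1782 + 0.0240 + 0.0936 = 0.9363

0.94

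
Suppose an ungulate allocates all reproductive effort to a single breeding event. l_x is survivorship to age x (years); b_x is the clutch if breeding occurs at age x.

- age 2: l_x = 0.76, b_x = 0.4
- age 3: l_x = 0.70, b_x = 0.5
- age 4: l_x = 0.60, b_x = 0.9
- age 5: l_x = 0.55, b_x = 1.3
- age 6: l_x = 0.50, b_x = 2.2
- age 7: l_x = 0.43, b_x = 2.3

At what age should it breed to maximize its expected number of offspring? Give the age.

Expected offspring if breeding at age x = l_x × b_x:
  age 2: 0.76 × 0.4 = 0.304
  age 3: 0.70 × 0.5 = 0.350
  age 4: 0.60 × 0.9 = 0.540
  age 5: 0.55 × 1.3 = 0.715
  age 6: 0.50 × 2.2 = 1.100
  age 7: 0.43 × 2.3 = 0.989
Maximum at age 6 (1.100).

6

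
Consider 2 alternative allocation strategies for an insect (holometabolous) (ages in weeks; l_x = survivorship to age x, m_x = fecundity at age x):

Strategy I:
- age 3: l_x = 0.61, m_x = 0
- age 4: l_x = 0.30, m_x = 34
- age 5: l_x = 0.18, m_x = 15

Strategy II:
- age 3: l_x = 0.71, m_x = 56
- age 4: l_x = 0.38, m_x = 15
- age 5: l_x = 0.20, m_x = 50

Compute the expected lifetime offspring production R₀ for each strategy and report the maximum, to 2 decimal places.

55.46

Strategy I: R₀ = 0.61×0 + 0.30×34 + 0.18×15 = 12.9000
Strategy II: R₀ = 0.71×56 + 0.38×15 + 0.20×50 = 55.4600
Highest R₀: strategy II with 55.4600.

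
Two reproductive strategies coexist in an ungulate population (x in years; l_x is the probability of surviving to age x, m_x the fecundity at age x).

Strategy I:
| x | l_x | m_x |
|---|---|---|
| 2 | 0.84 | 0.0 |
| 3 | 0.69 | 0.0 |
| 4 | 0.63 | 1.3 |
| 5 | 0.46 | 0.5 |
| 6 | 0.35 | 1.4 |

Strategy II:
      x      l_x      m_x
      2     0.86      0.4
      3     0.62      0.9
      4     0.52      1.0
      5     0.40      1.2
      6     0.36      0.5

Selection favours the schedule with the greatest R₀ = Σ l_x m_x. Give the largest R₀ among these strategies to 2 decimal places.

Strategy I: R₀ = 0.84×0.0 + 0.69×0.0 + 0.63×1.3 + 0.46×0.5 + 0.35×1.4 = 1.5390
Strategy II: R₀ = 0.86×0.4 + 0.62×0.9 + 0.52×1.0 + 0.40×1.2 + 0.36×0.5 = 2.0820
Highest R₀: strategy II with 2.0820.

2.08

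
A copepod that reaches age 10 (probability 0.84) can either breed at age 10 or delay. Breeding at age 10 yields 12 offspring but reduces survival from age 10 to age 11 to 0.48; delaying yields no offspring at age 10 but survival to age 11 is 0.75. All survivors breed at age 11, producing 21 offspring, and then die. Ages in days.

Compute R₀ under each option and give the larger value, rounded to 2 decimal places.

breed at age 10: R₀ = 0.84 × (12 + 0.48 × 21) = 0.84 × 22.0800 = 18.5472
delay to age 11: R₀ = 0.84 × (0.75 × 21) = 0.84 × 15.7500 = 13.2300
Higher: breed at age 10 (18.5472).

18.55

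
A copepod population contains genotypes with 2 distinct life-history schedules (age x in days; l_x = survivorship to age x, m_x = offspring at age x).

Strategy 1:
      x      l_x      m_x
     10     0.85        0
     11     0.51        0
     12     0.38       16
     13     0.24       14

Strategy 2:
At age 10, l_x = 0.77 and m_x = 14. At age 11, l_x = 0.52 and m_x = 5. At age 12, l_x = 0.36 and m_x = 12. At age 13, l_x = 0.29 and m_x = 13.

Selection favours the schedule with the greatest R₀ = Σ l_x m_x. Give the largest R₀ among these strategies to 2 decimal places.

21.47

Strategy 1: R₀ = 0.85×0 + 0.51×0 + 0.38×16 + 0.24×14 = 9.4400
Strategy 2: R₀ = 0.77×14 + 0.52×5 + 0.36×12 + 0.29×13 = 21.4700
Highest R₀: strategy 2 with 21.4700.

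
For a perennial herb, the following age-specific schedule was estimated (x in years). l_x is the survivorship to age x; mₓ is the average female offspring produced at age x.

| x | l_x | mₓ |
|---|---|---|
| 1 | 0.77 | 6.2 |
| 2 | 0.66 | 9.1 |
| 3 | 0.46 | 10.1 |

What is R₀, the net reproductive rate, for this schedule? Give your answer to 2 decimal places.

R₀ = Σ l_x mₓ:
  age 1: 0.77 × 6.2 = 4.7740
  age 2: 0.66 × 9.1 = 6.0060
  age 3: 0.46 × 10.1 = 4.6460
R₀ = 4.7740 + 6.0060 + 4.6460 = 15.4260

15.43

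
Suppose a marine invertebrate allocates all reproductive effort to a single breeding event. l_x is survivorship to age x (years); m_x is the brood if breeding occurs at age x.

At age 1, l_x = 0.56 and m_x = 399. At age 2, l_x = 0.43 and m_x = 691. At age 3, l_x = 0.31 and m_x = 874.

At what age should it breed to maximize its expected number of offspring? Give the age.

2

Expected offspring if breeding at age x = l_x × m_x:
  age 1: 0.56 × 399 = 223.440
  age 2: 0.43 × 691 = 297.130
  age 3: 0.31 × 874 = 270.940
Maximum at age 2 (297.130).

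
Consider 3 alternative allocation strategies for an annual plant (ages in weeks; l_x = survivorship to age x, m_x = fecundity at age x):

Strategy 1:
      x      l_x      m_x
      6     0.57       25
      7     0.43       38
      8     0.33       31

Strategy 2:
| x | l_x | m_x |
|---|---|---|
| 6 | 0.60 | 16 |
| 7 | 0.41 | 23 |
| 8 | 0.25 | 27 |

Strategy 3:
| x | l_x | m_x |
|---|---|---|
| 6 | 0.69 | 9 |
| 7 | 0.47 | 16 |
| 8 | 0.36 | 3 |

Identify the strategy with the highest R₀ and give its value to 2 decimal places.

40.82

Strategy 1: R₀ = 0.57×25 + 0.43×38 + 0.33×31 = 40.8200
Strategy 2: R₀ = 0.60×16 + 0.41×23 + 0.25×27 = 25.7800
Strategy 3: R₀ = 0.69×9 + 0.47×16 + 0.36×3 = 14.8100
Highest R₀: strategy 1 with 40.8200.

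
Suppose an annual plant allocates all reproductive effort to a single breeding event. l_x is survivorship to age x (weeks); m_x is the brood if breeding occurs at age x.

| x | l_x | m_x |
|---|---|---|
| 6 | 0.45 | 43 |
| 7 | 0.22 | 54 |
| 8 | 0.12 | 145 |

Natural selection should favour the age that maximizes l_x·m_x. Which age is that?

6

Expected offspring if breeding at age x = l_x × m_x:
  age 6: 0.45 × 43 = 19.350
  age 7: 0.22 × 54 = 11.880
  age 8: 0.12 × 145 = 17.400
Maximum at age 6 (19.350).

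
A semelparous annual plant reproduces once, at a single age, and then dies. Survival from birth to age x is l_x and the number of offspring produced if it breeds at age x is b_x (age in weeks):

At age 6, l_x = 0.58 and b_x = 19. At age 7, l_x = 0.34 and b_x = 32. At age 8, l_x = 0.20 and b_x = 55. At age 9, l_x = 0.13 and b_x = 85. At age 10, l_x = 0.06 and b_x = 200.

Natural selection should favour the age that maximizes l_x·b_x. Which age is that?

10

Expected offspring if breeding at age x = l_x × b_x:
  age 6: 0.58 × 19 = 11.020
  age 7: 0.34 × 32 = 10.880
  age 8: 0.20 × 55 = 11.000
  age 9: 0.13 × 85 = 11.050
  age 10: 0.06 × 200 = 12.000
Maximum at age 10 (12.000).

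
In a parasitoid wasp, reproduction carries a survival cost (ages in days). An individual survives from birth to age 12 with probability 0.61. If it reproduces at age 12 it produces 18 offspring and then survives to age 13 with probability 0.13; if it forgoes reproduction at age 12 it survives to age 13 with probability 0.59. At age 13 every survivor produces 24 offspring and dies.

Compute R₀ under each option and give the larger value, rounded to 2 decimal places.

12.88

breed at age 12: R₀ = 0.61 × (18 + 0.13 × 24) = 0.61 × 21.1200 = 12.8832
delay to age 13: R₀ = 0.61 × (0.59 × 24) = 0.61 × 14.1600 = 8.6376
Higher: breed at age 12 (12.8832).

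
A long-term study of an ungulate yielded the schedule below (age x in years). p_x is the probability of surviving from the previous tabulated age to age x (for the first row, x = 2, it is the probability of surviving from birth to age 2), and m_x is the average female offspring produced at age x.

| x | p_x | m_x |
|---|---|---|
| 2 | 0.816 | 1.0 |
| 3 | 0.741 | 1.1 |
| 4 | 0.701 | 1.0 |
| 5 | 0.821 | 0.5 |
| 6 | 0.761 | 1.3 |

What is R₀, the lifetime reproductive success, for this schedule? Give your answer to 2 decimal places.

2.42

Survivorship from birth: l_x = p_2·p_3·…·p_x.
  l_2 = 0.81600
  l_3 = 0.60466
  l_4 = 0.42386
  l_5 = 0.34799
  l_6 = 0.26482
R₀ = Σ l_x m_x:
  age 2: 0.81600 × 1.0 = 0.8160
  age 3: 0.60466 × 1.1 = 0.6651
  age 4: 0.42386 × 1.0 = 0.4239
  age 5: 0.34799 × 0.5 = 0.1740
  age 6: 0.26482 × 1.3 = 0.3443
R₀ = 0.8160 + 0.6651 + 0.4239 + 0.1740 + 0.3443 = 2.4232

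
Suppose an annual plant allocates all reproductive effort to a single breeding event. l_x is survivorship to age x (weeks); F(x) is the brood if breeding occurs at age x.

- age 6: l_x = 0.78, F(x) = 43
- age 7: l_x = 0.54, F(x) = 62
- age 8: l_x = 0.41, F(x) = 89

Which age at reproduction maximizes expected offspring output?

8

Expected offspring if breeding at age x = l_x × F(x):
  age 6: 0.78 × 43 = 33.540
  age 7: 0.54 × 62 = 33.480
  age 8: 0.41 × 89 = 36.490
Maximum at age 8 (36.490).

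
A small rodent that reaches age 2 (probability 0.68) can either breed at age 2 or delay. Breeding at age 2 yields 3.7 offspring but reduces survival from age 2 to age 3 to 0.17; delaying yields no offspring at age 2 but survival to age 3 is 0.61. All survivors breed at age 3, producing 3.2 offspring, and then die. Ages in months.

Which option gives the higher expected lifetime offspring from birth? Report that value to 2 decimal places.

2.89

breed at age 2: R₀ = 0.68 × (3.7 + 0.17 × 3.2) = 0.68 × 4.2440 = 2.8859
delay to age 3: R₀ = 0.68 × (0.61 × 3.2) = 0.68 × 1.9520 = 1.3274
Higher: breed at age 2 (2.8859).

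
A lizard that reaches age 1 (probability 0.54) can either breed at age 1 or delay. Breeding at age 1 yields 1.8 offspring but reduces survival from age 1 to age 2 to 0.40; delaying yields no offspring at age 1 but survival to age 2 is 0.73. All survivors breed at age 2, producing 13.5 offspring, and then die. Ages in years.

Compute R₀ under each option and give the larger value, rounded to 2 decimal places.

5.32

breed at age 1: R₀ = 0.54 × (1.8 + 0.40 × 13.5) = 0.54 × 7.2000 = 3.8880
delay to age 2: R₀ = 0.54 × (0.73 × 13.5) = 0.54 × 9.8550 = 5.3217
Higher: delay to age 2 (5.3217).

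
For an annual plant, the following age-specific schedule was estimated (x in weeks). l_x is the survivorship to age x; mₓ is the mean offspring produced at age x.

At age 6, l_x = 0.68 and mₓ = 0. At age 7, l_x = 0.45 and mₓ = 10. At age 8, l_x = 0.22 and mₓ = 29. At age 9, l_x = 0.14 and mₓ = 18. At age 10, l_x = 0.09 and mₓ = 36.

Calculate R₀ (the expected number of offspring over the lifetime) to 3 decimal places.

R₀ = Σ l_x mₓ:
  age 6: 0.68 × 0 = 0.0000
  age 7: 0.45 × 10 = 4.5000
  age 8: 0.22 × 29 = 6.3800
  age 9: 0.14 × 18 = 2.5200
  age 10: 0.09 × 36 = 3.2400
R₀ = 0.0000 + 4.5000 + 6.3800 + 2.5200 + 3.2400 = 16.6400

16.640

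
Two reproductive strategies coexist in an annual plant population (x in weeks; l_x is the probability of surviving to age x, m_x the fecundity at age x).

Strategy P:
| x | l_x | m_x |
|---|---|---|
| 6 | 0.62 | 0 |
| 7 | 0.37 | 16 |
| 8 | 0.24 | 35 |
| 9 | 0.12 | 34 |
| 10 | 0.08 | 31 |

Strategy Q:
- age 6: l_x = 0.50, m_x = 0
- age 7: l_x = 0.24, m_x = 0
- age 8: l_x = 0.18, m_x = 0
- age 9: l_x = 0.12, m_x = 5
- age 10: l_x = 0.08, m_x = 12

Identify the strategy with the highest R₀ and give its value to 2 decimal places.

Strategy P: R₀ = 0.62×0 + 0.37×16 + 0.24×35 + 0.12×34 + 0.08×31 = 20.8800
Strategy Q: R₀ = 0.50×0 + 0.24×0 + 0.18×0 + 0.12×5 + 0.08×12 = 1.5600
Highest R₀: strategy P with 20.8800.

20.88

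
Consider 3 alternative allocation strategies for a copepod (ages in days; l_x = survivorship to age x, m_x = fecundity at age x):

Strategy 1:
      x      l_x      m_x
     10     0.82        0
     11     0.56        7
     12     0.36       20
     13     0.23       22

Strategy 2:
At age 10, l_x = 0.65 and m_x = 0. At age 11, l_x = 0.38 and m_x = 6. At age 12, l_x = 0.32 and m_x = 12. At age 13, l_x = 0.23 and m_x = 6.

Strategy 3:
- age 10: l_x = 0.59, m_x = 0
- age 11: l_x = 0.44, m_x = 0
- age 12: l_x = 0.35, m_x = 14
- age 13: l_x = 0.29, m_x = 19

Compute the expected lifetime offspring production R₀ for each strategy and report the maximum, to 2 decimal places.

16.18

Strategy 1: R₀ = 0.82×0 + 0.56×7 + 0.36×20 + 0.23×22 = 16.1800
Strategy 2: R₀ = 0.65×0 + 0.38×6 + 0.32×12 + 0.23×6 = 7.5000
Strategy 3: R₀ = 0.59×0 + 0.44×0 + 0.35×14 + 0.29×19 = 10.4100
Highest R₀: strategy 1 with 16.1800.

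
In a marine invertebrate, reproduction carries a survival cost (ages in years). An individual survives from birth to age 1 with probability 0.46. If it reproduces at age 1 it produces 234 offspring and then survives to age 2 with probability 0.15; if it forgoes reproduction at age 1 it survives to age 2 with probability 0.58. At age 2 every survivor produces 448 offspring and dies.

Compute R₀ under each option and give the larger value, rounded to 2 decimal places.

breed at age 1: R₀ = 0.46 × (234 + 0.15 × 448) = 0.46 × 301.2000 = 138.5520
delay to age 2: R₀ = 0.46 × (0.58 × 448) = 0.46 × 259.8400 = 119.5264
Higher: breed at age 1 (138.5520).

138.55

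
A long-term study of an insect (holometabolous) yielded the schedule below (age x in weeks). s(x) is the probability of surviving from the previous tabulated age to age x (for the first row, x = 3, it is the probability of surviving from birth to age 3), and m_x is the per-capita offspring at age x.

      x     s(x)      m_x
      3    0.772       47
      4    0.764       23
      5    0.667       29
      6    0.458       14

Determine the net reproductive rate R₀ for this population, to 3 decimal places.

Survivorship from birth: l_x = s_3·s_4·…·s_x.
  l_3 = 0.77200
  l_4 = 0.58981
  l_5 = 0.39340
  l_6 = 0.18018
R₀ = Σ l_x m_x:
  age 3: 0.77200 × 47 = 36.2840
  age 4: 0.58981 × 23 = 13.5656
  age 5: 0.39340 × 29 = 11.4086
  age 6: 0.18018 × 14 = 2.5225
R₀ = 36.2840 + 13.5656 + 11.4086 + 2.5225 = 63.7807

63.781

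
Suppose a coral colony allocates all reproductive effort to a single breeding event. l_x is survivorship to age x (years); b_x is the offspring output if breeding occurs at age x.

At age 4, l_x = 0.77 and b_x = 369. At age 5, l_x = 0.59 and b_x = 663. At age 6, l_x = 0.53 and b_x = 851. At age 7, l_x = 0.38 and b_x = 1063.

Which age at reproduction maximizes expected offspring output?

6

Expected offspring if breeding at age x = l_x × b_x:
  age 4: 0.77 × 369 = 284.130
  age 5: 0.59 × 663 = 391.170
  age 6: 0.53 × 851 = 451.030
  age 7: 0.38 × 1063 = 403.940
Maximum at age 6 (451.030).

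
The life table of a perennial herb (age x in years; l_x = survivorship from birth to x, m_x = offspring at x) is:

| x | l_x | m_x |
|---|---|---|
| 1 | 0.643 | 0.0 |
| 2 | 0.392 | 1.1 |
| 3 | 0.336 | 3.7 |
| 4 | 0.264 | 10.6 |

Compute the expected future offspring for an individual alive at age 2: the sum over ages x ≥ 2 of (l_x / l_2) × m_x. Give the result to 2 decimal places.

l_2 = 0.392. Conditional survival from age 2 to x is l_x / l_2.
  x=2: (0.392/0.392) × 1.1 = 1.1000
  x=3: (0.336/0.392) × 3.7 = 3.1714
  x=4: (0.264/0.392) × 10.6 = 7.1388
Sum = 1.1000 + 3.1714 + 7.1388 = 11.4102

11.41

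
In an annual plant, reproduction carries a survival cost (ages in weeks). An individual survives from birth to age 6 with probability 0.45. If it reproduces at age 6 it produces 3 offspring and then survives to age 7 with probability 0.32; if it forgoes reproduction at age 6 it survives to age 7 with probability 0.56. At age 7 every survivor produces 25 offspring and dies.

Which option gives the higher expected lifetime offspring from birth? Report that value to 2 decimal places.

breed at age 6: R₀ = 0.45 × (3 + 0.32 × 25) = 0.45 × 11.0000 = 4.9500
delay to age 7: R₀ = 0.45 × (0.56 × 25) = 0.45 × 14.0000 = 6.3000
Higher: delay to age 7 (6.3000).

6.30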